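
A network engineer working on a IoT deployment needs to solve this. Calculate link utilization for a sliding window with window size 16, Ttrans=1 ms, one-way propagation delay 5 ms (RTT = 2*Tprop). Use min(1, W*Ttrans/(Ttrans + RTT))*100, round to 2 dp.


Given: W = 16, Ttrans = 1 ms, RTT = 10 ms (= 2 * Tprop, Tprop = 5 ms)
Cycle time = Ttrans + RTT = 1 + 10 = 11 ms (first packet sent until its ACK returns)
W * Ttrans = 16 * 1 = 16 ms of sending per cycle
W * Ttrans / (Ttrans + RTT) = 16 / 11 = 1.454545
U = min(1, 1.454545) = 1.000000
U% = 100.00%

100.00


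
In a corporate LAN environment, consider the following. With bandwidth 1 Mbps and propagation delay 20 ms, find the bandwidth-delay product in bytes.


Given: bandwidth = 1 Mbps, delay = 20 ms
BDP in bits = 1 * 10^6 * 20 / 1000
BDP in bits = 20000
BDP in bytes = 20000 / 8 = 2500

2500


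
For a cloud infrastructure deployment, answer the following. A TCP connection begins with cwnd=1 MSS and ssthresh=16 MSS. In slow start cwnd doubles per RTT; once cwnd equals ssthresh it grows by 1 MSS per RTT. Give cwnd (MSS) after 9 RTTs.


RTT 0: cwnd = 1 MSS (initial)
RTT 1: cwnd = 2 MSS (slow start, doubled)
RTT 2: cwnd = 4 MSS (slow start, doubled)
RTT 3: cwnd = 8 MSS (slow start, doubled)
RTT 4: cwnd = 16 MSS (slow start, doubled)
RTT 5: cwnd = 17 MSS (congestion avoidance, +1)
RTT 6: cwnd = 18 MSS (congestion avoidance, +1)
RTT 7: cwnd = 19 MSS (congestion avoidance, +1)
RTT 8: cwnd = 20 MSS (congestion avoidance, +1)
RTT 9: cwnd = 21 MSS (congestion avoidance, +1)

21


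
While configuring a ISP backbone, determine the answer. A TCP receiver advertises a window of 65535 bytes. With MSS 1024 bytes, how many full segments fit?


Given: RWND = 65535 bytes, MSS = 1024 bytes
Full segments = floor(RWND / MSS)
Full segments = floor(65535 / 1024)
Full segments = floor(63.999) = 63

63


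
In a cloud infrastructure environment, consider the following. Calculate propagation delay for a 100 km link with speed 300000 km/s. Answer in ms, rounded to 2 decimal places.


Given: distance = 100 km, speed = 300000 km/s
Delay = distance / speed = 100 / 300000 seconds
Delay in ms = 100 * 1000 / 300000
Delay = 0.3333 ms
Rounded to 2 dp = 0.33 ms

0.33


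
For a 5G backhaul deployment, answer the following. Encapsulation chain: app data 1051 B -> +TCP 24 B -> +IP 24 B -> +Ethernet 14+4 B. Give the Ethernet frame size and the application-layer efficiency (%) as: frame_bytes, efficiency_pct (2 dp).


TCP segment = 1051 + 24 = 1075 B
IP packet = 1075 + 24 = 1099 B
Ethernet frame = 1099 + 14 + 4 = 1117 B
Efficiency = app / frame = 1051 / 1117 = 0.940913 = 94.0913% -> 94.09% (2 dp)

1117, 94.09


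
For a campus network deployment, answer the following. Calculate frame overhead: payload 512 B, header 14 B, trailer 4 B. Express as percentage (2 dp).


Given: payload = 512 B, header = 14 B, trailer = 4 B
Overhead bytes = header + trailer = 14 + 4 = 18
Total frame = payload + overhead = 512 + 18 = 530
Overhead % = 18 / 530 * 100 = 3.3962% -> 3.40% (2 dp)

3.40


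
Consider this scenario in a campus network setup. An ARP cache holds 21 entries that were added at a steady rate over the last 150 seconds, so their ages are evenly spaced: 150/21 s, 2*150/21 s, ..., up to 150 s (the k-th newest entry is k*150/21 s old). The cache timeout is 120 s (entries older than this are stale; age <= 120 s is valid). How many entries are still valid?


Ages are k * 150/21 s for k = 1..21 (spacing = 7.1429 s).
Entry k is valid iff k * 150/21 <= 120 iff k <= 21 * 120 / 150 = 16.8000
n_valid = floor(16.8000) = 16
(n_stale = 21 - 16 = 5)

16


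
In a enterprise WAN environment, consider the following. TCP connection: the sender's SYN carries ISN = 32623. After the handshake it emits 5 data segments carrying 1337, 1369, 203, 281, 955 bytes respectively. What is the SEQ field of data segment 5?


The SYN occupies sequence number ISN = 32623, so the first data byte is ISN + 1 = 32624.
SEQ of data segment i = (ISN + 1) + sum of payload sizes of segments 1..i-1.
Segment 1: SEQ = 32624, payload = 1337 bytes
Segment 2: SEQ = 33961, payload = 1369 bytes
Segment 3: SEQ = 35330, payload = 203 bytes
Segment 4: SEQ = 35533, payload = 281 bytes
Segment 5: SEQ = 35814, payload = 955 bytes
SEQ of segment 5 = 32624 + 1337 + 1369 + 203 + 281 = 35814

35814


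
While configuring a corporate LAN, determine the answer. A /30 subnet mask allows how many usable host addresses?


Given: subnet mask /30
Host bits = 32 - 30 = 2
Total addresses = 2^2 = 4
Usable hosts = 4 - 2 (network + broadcast) = 2

2


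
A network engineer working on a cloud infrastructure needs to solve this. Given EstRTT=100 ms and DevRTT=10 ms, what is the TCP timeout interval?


Given: EstRTT = 100 ms, DevRTT = 10 ms
Timeout = EstRTT + 4 * DevRTT
4 * DevRTT = 4 * 10 = 40
Timeout = 100 + 40 = 140 ms

140


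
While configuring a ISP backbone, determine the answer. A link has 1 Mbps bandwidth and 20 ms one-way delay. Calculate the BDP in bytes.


Given: bandwidth = 1 Mbps, delay = 20 ms
BDP in bits = 1 * 10^6 * 20 / 1000
BDP in bits = 20000
BDP in bytes = 20000 / 8 = 2500

2500


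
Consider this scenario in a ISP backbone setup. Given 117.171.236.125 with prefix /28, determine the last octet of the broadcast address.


Given: IP = 117.171.236.125, prefix = /28
Host bits = 32 - 28 = 4
Network last octet = 125 AND mask = 112
Host part size = 2^4 - 1 = 15
Broadcast last octet = 112 OR 15 = 127

127


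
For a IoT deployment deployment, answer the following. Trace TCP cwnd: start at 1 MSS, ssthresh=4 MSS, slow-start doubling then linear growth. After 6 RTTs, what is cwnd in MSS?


RTT 0: cwnd = 1 MSS (initial)
RTT 1: cwnd = 2 MSS (slow start, doubled)
RTT 2: cwnd = 4 MSS (slow start, doubled)
RTT 3: cwnd = 5 MSS (congestion avoidance, +1)
RTT 4: cwnd = 6 MSS (congestion avoidance, +1)
RTT 5: cwnd = 7 MSS (congestion avoidance, +1)
RTT 6: cwnd = 8 MSS (congestion avoidance, +1)

8


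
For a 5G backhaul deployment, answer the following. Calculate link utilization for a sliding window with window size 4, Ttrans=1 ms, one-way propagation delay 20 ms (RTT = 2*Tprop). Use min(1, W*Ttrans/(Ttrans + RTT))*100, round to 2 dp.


Given: W = 4, Ttrans = 1 ms, RTT = 40 ms (= 2 * Tprop, Tprop = 20 ms)
Cycle time = Ttrans + RTT = 1 + 40 = 41 ms (first packet sent until its ACK returns)
W * Ttrans = 4 * 1 = 4 ms of sending per cycle
W * Ttrans / (Ttrans + RTT) = 4 / 41 = 0.097561
U = min(1, 0.097561) = 0.097561
U% = 9.76%

9.76


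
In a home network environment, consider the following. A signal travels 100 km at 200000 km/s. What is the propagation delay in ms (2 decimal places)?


Given: distance = 100 km, speed = 200000 km/s
Delay = distance / speed = 100 / 200000 seconds
Delay in ms = 100 * 1000 / 200000
Delay = 0.5000 ms
Rounded to 2 dp = 0.50 ms

0.50


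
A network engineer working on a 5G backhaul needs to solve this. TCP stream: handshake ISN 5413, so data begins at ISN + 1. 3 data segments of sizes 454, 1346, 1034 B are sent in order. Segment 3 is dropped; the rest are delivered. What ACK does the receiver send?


SYN uses sequence number 5413; first data byte = ISN + 1 = 5414.
Segment 1: SEQ = 5414, len = 454 B, covers [5414, 5867]
Segment 2: SEQ = 5868, len = 1346 B, covers [5868, 7213]
Segment 3: SEQ = 7214, len = 1034 B, covers [7214, 8247] [LOST]
In-order data received: bytes [5414, 7213] (segments 1..2).
Segment 3 missing -> gap begins at byte 7214.
Cumulative ACK = next expected in-order byte = 5414 + 454 + 1346 = 7214

7214


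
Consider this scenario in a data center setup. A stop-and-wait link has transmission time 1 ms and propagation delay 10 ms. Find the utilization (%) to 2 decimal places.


Given: Ttrans = 1 ms, Tprop = 10 ms
RTT = 2 * Tprop = 2 * 10 = 20 ms
U = Ttrans / (Ttrans + RTT)
U = 1 / (1 + 20)
U = 1 / 21 = 0.047619
U% = 4.76%

4.76


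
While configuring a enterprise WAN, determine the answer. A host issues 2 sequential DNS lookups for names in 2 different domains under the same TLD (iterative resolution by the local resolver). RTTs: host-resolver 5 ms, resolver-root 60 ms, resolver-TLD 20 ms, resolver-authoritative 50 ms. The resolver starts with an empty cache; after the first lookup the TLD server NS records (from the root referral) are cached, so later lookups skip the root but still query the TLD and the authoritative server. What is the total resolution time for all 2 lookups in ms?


Lookup 1 (cold cache): local + root + TLD + auth = 5 + 60 + 20 + 50 = 135 ms
Lookups 2..2 (TLD NS cached -> skip root; new domain -> still ask TLD and auth): local + TLD + auth = 5 + 20 + 50 = 75 ms each
Remaining 1 lookups: 1 * 75 = 75 ms
Total = 135 + 75 = 210 ms

210


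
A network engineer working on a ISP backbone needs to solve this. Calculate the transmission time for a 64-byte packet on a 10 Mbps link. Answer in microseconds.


Given: packet = 64 bytes, bandwidth = 10 Mbps
Packet in bits = 64 * 8 = 512 bits
Bandwidth = 10 * 10^6 = 10000000 bps
Time = 512 / 10000000 seconds
Time in us = 512 * 10^6 / 10000000 = 51.2

51.2


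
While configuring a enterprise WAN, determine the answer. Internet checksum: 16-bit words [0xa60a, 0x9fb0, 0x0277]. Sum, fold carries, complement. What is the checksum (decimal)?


Given words: [0xa60a, 0x9fb0, 0x0277]
Step 1: Sum all words
Raw sum = 42506 + 40880 + 631 = 84017
Step 2: Fold carry: (18481 + 1) = 18482
One's complement = ~18482 & 0xFFFF = 47053

47053


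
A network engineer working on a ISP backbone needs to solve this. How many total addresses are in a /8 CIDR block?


Given: CIDR prefix /8
Host bits = 32 - 8 = 24
Total addresses = 2^24 = 16777216

16777216


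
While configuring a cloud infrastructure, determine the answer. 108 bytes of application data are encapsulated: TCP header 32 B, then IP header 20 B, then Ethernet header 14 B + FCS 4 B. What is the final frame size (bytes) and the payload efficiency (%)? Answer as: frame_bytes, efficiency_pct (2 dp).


TCP segment = 108 + 32 = 140 B
IP packet = 140 + 20 = 160 B
Ethernet frame = 160 + 14 + 4 = 178 B
Efficiency = app / frame = 108 / 178 = 0.606742 = 60.6742% -> 60.67% (2 dp)

178, 60.67


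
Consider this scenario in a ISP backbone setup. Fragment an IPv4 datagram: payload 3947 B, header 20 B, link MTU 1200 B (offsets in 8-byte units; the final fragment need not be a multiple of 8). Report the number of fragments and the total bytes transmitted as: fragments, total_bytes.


Max data per non-final fragment = floor((MTU - header)/8)*8 = floor((1200 - 20)/8)*8 = floor(1180/8)*8 = 1176 B
Final fragment needs no 8-byte alignment: it can carry up to MTU - header = 1180 B
Non-final fragments needed = ceil((payload - 1180) / 1176) = ceil(2767/1176) = ceil(2.3529) = 3
Number of fragments = 3 + 1 = 4
Fragment sizes (data): 3 * 1176 B + 419 B (last, 419 <= 1180 OK)
Total bytes sent = payload + n_frags * header = 3947 + 4*20 = 3947 + 80 = 4027 B

4, 4027


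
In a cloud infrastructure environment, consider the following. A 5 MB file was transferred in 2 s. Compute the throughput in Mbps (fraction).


Given: file = 5 MB, time = 2 s
File in Mb = 5 * 8 = 40 Mb
Throughput = 40 / 2 Mbps
Throughput = 20 Mbps

20


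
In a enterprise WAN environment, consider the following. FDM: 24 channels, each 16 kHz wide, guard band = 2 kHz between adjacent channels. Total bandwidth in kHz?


Given: 24 channels, 16 kHz each, guard = 2 kHz
Channel bandwidth = 24 * 16 = 384 kHz
Guard bands = 23 gaps * 2 kHz = 46 kHz
Total = 384 + 46 = 430 kHz

430


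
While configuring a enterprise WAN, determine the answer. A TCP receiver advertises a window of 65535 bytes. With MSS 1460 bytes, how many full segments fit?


Given: RWND = 65535 bytes, MSS = 1460 bytes
Full segments = floor(RWND / MSS)
Full segments = floor(65535 / 1460)
Full segments = floor(44.887) = 44

44


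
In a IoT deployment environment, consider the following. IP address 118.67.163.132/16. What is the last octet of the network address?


Given: IP = 118.67.163.132, prefix = /16
Subnet mask = 255.255.0.0
Last octet of IP: 132
Last octet of mask: 0
Network last octet = 132 AND 0 = 0

0


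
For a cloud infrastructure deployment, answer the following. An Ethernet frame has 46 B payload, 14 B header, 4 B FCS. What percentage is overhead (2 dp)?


Given: payload = 46 B, header = 14 B, trailer = 4 B
Overhead bytes = header + trailer = 14 + 4 = 18
Total frame = payload + overhead = 46 + 18 = 64
Overhead % = 18 / 64 * 100 = 28.1250% -> 28.13% (2 dp)

28.13


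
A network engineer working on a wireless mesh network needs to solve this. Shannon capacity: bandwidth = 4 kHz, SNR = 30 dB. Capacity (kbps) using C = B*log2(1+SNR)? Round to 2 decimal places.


Given: B = 4 kHz, SNR = 30 dB
SNR linear = 10^(30/10) = 1000
1 + SNR = 1001
log2(1001) = 9.9672262588
C = 4 * 1000 * 9.9672262588 = 39868.9050 bps
C = 39.868905 kbps -> 39.87 kbps (2 dp)

39.87


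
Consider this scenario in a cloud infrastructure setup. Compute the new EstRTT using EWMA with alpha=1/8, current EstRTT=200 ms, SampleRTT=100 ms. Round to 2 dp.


Given: EstRTT = 200 ms, SampleRTT = 100 ms, alpha = 1/8
New EstRTT = (1 - alpha) * EstRTT + alpha * SampleRTT
(7/8) * 200 = 175
(1/8) * 100 = 12.5
New EstRTT = 175 + 12.5 = 187.5 ms -> 187.50 ms (2 dp)

187.50


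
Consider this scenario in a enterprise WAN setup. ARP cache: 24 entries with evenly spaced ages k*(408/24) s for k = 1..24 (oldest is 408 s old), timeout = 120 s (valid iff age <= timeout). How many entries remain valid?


Ages are k * 408/24 s for k = 1..24 (spacing = 17.0000 s).
Entry k is valid iff k * 408/24 <= 120 iff k <= 24 * 120 / 408 = 7.0588
n_valid = floor(7.0588) = 7
(n_stale = 24 - 7 = 17)

7


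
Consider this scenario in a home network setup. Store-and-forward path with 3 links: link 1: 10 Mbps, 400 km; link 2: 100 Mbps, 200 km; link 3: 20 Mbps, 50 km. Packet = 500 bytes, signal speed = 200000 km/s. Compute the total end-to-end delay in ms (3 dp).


Packet = 500 bytes = 4000 bits. Store-and-forward: sum (t_trans + t_prop) per link.
Link 1: t_trans = 4000/(10*10^6) s = 0.4000 ms; t_prop = 400/200000 s = 2.0000 ms; subtotal = 2.4000 ms
Link 2: t_trans = 4000/(100*10^6) s = 0.0400 ms; t_prop = 200/200000 s = 1.0000 ms; subtotal = 1.0400 ms
Link 3: t_trans = 4000/(20*10^6) s = 0.2000 ms; t_prop = 50/200000 s = 0.2500 ms; subtotal = 0.4500 ms
End-to-end = 2.4000 + 1.0400 + 0.4500 = 3.8900 ms -> 3.890 ms (3 dp)

3.890


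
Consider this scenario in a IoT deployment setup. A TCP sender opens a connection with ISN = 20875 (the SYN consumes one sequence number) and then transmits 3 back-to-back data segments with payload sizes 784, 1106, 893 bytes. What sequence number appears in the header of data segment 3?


The SYN occupies sequence number ISN = 20875, so the first data byte is ISN + 1 = 20876.
SEQ of data segment i = (ISN + 1) + sum of payload sizes of segments 1..i-1.
Segment 1: SEQ = 20876, payload = 784 bytes
Segment 2: SEQ = 21660, payload = 1106 bytes
Segment 3: SEQ = 22766, payload = 893 bytes
SEQ of segment 3 = 20876 + 784 + 1106 = 22766

22766


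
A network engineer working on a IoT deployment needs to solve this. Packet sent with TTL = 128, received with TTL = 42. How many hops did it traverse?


Given: initial TTL = 128, received TTL = 42
Hops = initial TTL - received TTL
Hops = 128 - 42 = 86

86


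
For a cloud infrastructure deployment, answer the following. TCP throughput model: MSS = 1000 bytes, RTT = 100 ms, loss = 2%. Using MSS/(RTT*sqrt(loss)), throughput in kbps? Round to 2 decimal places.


Given: MSS = 1000 bytes, RTT = 100 ms, loss = 2%
RTT in seconds = 100 / 1000 = 0.1
Loss rate = 2% = 0.02
sqrt(loss) = sqrt(0.02) = 0.141421356237
Throughput (bytes/s) = 1000 / (0.1 * 0.141421356237) = 70710.6781
Throughput (kbps) = 70710.6781 * 8 / 1000 = 565.685425 -> 565.69 kbps (2 dp)

565.69


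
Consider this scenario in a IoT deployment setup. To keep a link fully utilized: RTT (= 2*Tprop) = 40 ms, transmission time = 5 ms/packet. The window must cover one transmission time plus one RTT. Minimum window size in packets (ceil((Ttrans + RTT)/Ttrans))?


Given: Ttrans = 5 ms, RTT = 40 ms (= 2 * Tprop, Tprop = 20 ms)
Time until first ACK returns = Ttrans + RTT = 5 + 40 = 45 ms
Need W * Ttrans >= Ttrans + RTT  ->  W >= (Ttrans + RTT) / Ttrans
(Ttrans + RTT) / Ttrans = 45 / 5 = 9
W_min = ceil(9) = 9

9


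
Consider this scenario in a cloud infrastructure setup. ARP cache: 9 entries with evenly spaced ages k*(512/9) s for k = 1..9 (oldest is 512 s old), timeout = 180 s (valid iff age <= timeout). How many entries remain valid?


Ages are k * 512/9 s for k = 1..9 (spacing = 56.8889 s).
Entry k is valid iff k * 512/9 <= 180 iff k <= 9 * 180 / 512 = 3.1641
n_valid = floor(3.1641) = 3
(n_stale = 9 - 3 = 6)

3


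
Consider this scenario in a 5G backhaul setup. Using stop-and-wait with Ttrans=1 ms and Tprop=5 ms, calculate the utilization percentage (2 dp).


Given: Ttrans = 1 ms, Tprop = 5 ms
RTT = 2 * Tprop = 2 * 5 = 10 ms
U = Ttrans / (Ttrans + RTT)
U = 1 / (1 + 10)
U = 1 / 11 = 0.090909
U% = 9.09%

9.09


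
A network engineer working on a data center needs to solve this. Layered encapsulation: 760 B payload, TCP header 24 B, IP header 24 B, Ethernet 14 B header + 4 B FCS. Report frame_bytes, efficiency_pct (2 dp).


TCP segment = 760 + 24 = 784 B
IP packet = 784 + 24 = 808 B
Ethernet frame = 808 + 14 + 4 = 826 B
Efficiency = app / frame = 760 / 826 = 0.920097 = 92.0097% -> 92.01% (2 dp)

826, 92.01


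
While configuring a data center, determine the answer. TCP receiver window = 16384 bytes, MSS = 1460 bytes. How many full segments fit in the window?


Given: RWND = 16384 bytes, MSS = 1460 bytes
Full segments = floor(RWND / MSS)
Full segments = floor(16384 / 1460)
Full segments = floor(11.2219) = 11

11


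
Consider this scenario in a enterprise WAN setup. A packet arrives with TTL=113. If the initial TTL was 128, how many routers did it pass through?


Given: initial TTL = 128, received TTL = 113
Hops = initial TTL - received TTL
Hops = 128 - 113 = 15

15


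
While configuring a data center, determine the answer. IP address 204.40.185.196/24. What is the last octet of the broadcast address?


Given: IP = 204.40.185.196, prefix = /24
Host bits = 32 - 24 = 8
Network last octet = 196 AND mask = 0
Host part size = 2^8 - 1 = 255
Broadcast last octet = 0 OR 255 = 255

255


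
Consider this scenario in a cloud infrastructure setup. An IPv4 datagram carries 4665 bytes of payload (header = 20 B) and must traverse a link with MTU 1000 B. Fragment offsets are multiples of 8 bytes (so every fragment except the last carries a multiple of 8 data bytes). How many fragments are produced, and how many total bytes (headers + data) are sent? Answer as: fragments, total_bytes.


Max data per non-final fragment = floor((MTU - header)/8)*8 = floor((1000 - 20)/8)*8 = floor(980/8)*8 = 976 B
Final fragment needs no 8-byte alignment: it can carry up to MTU - header = 980 B
Non-final fragments needed = ceil((payload - 980) / 976) = ceil(3685/976) = ceil(3.7756) = 4
Number of fragments = 4 + 1 = 5
Fragment sizes (data): 4 * 976 B + 761 B (last, 761 <= 980 OK)
Total bytes sent = payload + n_frags * header = 4665 + 5*20 = 4665 + 100 = 4765 B

5, 4765


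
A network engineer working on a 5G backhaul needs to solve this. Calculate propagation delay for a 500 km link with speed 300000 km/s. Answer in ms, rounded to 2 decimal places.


Given: distance = 500 km, speed = 300000 km/s
Delay = distance / speed = 500 / 300000 seconds
Delay in ms = 500 * 1000 / 300000
Delay = 1.6667 ms
Rounded to 2 dp = 1.67 ms

1.67


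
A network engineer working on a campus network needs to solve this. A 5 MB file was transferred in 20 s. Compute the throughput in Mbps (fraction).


Given: file = 5 MB, time = 20 s
File in Mb = 5 * 8 = 40 Mb
Throughput = 40 / 20 Mbps
Throughput = 2 Mbps

2


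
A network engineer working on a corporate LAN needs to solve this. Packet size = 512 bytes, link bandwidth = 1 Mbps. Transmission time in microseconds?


Given: packet = 512 bytes, bandwidth = 1 Mbps
Packet in bits = 512 * 8 = 4096 bits
Bandwidth = 1 * 10^6 = 1000000 bps
Time = 4096 / 1000000 seconds
Time in us = 4096 * 10^6 / 1000000 = 4096

4096


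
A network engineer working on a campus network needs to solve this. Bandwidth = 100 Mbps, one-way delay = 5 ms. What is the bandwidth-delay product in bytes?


Given: bandwidth = 100 Mbps, delay = 5 ms
BDP in bits = 100 * 10^6 * 5 / 1000
BDP in bits = 500000
BDP in bytes = 500000 / 8 = 62500

62500


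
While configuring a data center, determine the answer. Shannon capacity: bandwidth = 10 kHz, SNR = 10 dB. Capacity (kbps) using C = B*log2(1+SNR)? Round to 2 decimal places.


Given: B = 10 kHz, SNR = 10 dB
SNR linear = 10^(10/10) = 10
1 + SNR = 11
log2(11) = 3.4594316186
C = 10 * 1000 * 3.4594316186 = 34594.3162 bps
C = 34.594316 kbps -> 34.59 kbps (2 dp)

34.59


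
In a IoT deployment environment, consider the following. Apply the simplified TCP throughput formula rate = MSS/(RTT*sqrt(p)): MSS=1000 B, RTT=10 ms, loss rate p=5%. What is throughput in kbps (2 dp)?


Given: MSS = 1000 bytes, RTT = 10 ms, loss = 5%
RTT in seconds = 10 / 1000 = 0.01
Loss rate = 5% = 0.05
sqrt(loss) = sqrt(0.05) = 0.223606797750
Throughput (bytes/s) = 1000 / (0.01 * 0.223606797750) = 447213.5955
Throughput (kbps) = 447213.5955 * 8 / 1000 = 3577.708764 -> 3577.71 kbps (2 dp)

3577.71


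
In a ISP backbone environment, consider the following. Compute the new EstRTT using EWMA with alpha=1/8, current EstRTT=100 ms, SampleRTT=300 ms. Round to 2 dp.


Given: EstRTT = 100 ms, SampleRTT = 300 ms, alpha = 1/8
New EstRTT = (1 - alpha) * EstRTT + alpha * SampleRTT
(7/8) * 100 = 87.5
(1/8) * 300 = 37.5
New EstRTT = 87.5 + 37.5 = 125 ms -> 125.00 ms (2 dp)

125.00


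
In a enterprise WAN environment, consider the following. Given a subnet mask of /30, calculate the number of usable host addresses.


Given: subnet mask /30
Host bits = 32 - 30 = 2
Total addresses = 2^2 = 4
Usable hosts = 4 - 2 (network + broadcast) = 2

2


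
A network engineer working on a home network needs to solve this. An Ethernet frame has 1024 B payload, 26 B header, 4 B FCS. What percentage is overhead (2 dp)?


Given: payload = 1024 B, header = 26 B, trailer = 4 B
Overhead bytes = header + trailer = 26 + 4 = 30
Total frame = payload + overhead = 1024 + 30 = 1054
Overhead % = 30 / 1054 * 100 = 2.8463% -> 2.85% (2 dp)

2.85


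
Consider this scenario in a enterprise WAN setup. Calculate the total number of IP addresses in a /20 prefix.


Given: CIDR prefix /20
Host bits = 32 - 20 = 12
Total addresses = 2^12 = 4096

4096


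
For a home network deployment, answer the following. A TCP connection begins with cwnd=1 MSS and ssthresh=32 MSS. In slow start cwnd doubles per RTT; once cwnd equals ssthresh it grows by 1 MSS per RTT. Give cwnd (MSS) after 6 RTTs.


RTT 0: cwnd = 1 MSS (initial)
RTT 1: cwnd = 2 MSS (slow start, doubled)
RTT 2: cwnd = 4 MSS (slow start, doubled)
RTT 3: cwnd = 8 MSS (slow start, doubled)
RTT 4: cwnd = 16 MSS (slow start, doubled)
RTT 5: cwnd = 32 MSS (slow start, doubled)
RTT 6: cwnd = 33 MSS (congestion avoidance, +1)

33


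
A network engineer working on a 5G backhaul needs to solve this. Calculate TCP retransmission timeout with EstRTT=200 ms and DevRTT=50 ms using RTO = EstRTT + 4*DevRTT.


Given: EstRTT = 200 ms, DevRTT = 50 ms
Timeout = EstRTT + 4 * DevRTT
4 * DevRTT = 4 * 50 = 200
Timeout = 200 + 200 = 400 ms

400


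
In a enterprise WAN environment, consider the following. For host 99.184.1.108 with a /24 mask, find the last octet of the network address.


Given: IP = 99.184.1.108, prefix = /24
Subnet mask = 255.255.255.0
Last octet of IP: 108
Last octet of mask: 0
Network last octet = 108 AND 0 = 0

0


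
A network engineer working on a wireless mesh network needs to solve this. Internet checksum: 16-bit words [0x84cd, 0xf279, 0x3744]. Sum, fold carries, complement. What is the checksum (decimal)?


Given words: [0x84cd, 0xf279, 0x3744]
Step 1: Sum all words
Raw sum = 33997 + 62073 + 14148 = 110218
Step 2: Fold carry: (44682 + 1) = 44683
One's complement = ~44683 & 0xFFFF = 20852

20852


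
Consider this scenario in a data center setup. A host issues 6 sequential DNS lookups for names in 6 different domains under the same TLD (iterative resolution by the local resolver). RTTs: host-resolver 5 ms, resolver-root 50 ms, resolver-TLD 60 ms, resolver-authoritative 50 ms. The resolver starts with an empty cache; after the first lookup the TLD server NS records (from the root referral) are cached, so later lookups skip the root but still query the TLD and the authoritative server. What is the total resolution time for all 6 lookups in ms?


Lookup 1 (cold cache): local + root + TLD + auth = 5 + 50 + 60 + 50 = 165 ms
Lookups 2..6 (TLD NS cached -> skip root; new domain -> still ask TLD and auth): local + TLD + auth = 5 + 60 + 50 = 115 ms each
Remaining 5 lookups: 5 * 115 = 575 ms
Total = 165 + 575 = 740 ms

740


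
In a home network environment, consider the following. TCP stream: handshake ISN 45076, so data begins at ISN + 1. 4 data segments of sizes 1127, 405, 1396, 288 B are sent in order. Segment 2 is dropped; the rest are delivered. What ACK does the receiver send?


SYN uses sequence number 45076; first data byte = ISN + 1 = 45077.
Segment 1: SEQ = 45077, len = 1127 B, covers [45077, 46203]
Segment 2: SEQ = 46204, len = 405 B, covers [46204, 46608] [LOST]
Segment 3: SEQ = 46609, len = 1396 B, covers [46609, 48004]
Segment 4: SEQ = 48005, len = 288 B, covers [48005, 48292]
In-order data received: bytes [45077, 46203] (segments 1..1).
Segment 2 missing -> gap begins at byte 46204; later segments buffered out of order.
Cumulative ACK = next expected in-order byte = 45077 + 1127 = 46204

46204


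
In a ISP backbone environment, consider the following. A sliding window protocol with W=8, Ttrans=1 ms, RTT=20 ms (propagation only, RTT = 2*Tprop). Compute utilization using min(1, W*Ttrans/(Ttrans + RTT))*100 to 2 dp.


Given: W = 8, Ttrans = 1 ms, RTT = 20 ms (= 2 * Tprop, Tprop = 10 ms)
Cycle time = Ttrans + RTT = 1 + 20 = 21 ms (first packet sent until its ACK returns)
W * Ttrans = 8 * 1 = 8 ms of sending per cycle
W * Ttrans / (Ttrans + RTT) = 8 / 21 = 0.380952
U = min(1, 0.380952) = 0.380952
U% = 38.10%

38.10


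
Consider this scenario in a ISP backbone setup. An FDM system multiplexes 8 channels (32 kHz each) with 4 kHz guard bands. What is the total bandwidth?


Given: 8 channels, 32 kHz each, guard = 4 kHz
Channel bandwidth = 8 * 32 = 256 kHz
Guard bands = 7 gaps * 4 kHz = 28 kHz
Total = 256 + 28 = 284 kHz

284


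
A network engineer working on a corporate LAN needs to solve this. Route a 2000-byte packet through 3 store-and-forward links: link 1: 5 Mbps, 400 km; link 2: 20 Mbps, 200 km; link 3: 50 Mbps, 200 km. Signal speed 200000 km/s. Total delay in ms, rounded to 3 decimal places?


Packet = 2000 bytes = 16000 bits. Store-and-forward: sum (t_trans + t_prop) per link.
Link 1: t_trans = 16000/(5*10^6) s = 3.2000 ms; t_prop = 400/200000 s = 2.0000 ms; subtotal = 5.2000 ms
Link 2: t_trans = 16000/(20*10^6) s = 0.8000 ms; t_prop = 200/200000 s = 1.0000 ms; subtotal = 1.8000 ms
Link 3: t_trans = 16000/(50*10^6) s = 0.3200 ms; t_prop = 200/200000 s = 1.0000 ms; subtotal = 1.3200 ms
End-to-end = 5.2000 + 1.8000 + 1.3200 = 8.3200 ms -> 8.320 ms (3 dp)

8.320


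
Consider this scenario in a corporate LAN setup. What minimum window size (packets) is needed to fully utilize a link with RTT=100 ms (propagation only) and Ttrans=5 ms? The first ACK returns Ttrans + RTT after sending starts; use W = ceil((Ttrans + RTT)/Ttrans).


Given: Ttrans = 5 ms, RTT = 100 ms (= 2 * Tprop, Tprop = 50 ms)
Time until first ACK returns = Ttrans + RTT = 5 + 100 = 105 ms
Need W * Ttrans >= Ttrans + RTT  ->  W >= (Ttrans + RTT) / Ttrans
(Ttrans + RTT) / Ttrans = 105 / 5 = 21
W_min = ceil(21) = 21

21


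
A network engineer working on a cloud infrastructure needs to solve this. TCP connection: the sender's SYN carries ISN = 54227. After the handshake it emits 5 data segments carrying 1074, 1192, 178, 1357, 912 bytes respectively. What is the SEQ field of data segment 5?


The SYN occupies sequence number ISN = 54227, so the first data byte is ISN + 1 = 54228.
SEQ of data segment i = (ISN + 1) + sum of payload sizes of segments 1..i-1.
Segment 1: SEQ = 54228, payload = 1074 bytes
Segment 2: SEQ = 55302, payload = 1192 bytes
Segment 3: SEQ = 56494, payload = 178 bytes
Segment 4: SEQ = 56672, payload = 1357 bytes
Segment 5: SEQ = 58029, payload = 912 bytes
SEQ of segment 5 = 54228 + 1074 + 1192 + 178 + 1357 = 58029

58029


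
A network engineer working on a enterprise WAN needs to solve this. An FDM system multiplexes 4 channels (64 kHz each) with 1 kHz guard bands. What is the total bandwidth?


Given: 4 channels, 64 kHz each, guard = 1 kHz
Channel bandwidth = 4 * 64 = 256 kHz
Guard bands = 3 gaps * 1 kHz = 3 kHz
Total = 256 + 3 = 259 kHz

259


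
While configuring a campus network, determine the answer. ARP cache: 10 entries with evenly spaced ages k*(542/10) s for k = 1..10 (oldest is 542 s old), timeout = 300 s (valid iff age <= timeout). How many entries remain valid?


Ages are k * 542/10 s for k = 1..10 (spacing = 54.2000 s).
Entry k is valid iff k * 542/10 <= 300 iff k <= 10 * 300 / 542 = 5.5351
n_valid = floor(5.5351) = 5
(n_stale = 10 - 5 = 5)

5


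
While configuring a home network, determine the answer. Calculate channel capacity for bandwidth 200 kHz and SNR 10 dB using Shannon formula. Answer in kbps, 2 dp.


Given: B = 200 kHz, SNR = 10 dB
SNR linear = 10^(10/10) = 10
1 + SNR = 11
log2(11) = 3.4594316186
C = 200 * 1000 * 3.4594316186 = 691886.3237 bps
C = 691.886324 kbps -> 691.89 kbps (2 dp)

691.89


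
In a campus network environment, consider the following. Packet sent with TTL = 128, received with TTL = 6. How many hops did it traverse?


Given: initial TTL = 128, received TTL = 6
Hops = initial TTL - received TTL
Hops = 128 - 6 = 122

122


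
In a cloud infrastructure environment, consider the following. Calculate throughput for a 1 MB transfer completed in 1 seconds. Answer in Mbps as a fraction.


Given: file = 1 MB, time = 1 s
File in Mb = 1 * 8 = 8 Mb
Throughput = 8 / 1 Mbps
Throughput = 8 Mbps

8


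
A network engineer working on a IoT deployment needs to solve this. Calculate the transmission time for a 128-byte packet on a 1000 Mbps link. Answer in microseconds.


Given: packet = 128 bytes, bandwidth = 1000 Mbps
Packet in bits = 128 * 8 = 1024 bits
Bandwidth = 1000 * 10^6 = 1000000000 bps
Time = 1024 / 1000000000 seconds
Time in us = 1024 * 10^6 / 1000000000 = 1.024

1.024


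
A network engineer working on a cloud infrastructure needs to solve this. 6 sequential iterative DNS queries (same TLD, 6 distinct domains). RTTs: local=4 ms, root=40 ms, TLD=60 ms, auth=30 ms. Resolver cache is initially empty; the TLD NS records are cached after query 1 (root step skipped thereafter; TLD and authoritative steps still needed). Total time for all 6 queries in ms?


Lookup 1 (cold cache): local + root + TLD + auth = 4 + 40 + 60 + 30 = 134 ms
Lookups 2..6 (TLD NS cached -> skip root; new domain -> still ask TLD and auth): local + TLD + auth = 4 + 60 + 30 = 94 ms each
Remaining 5 lookups: 5 * 94 = 470 ms
Total = 134 + 470 = 604 ms

604


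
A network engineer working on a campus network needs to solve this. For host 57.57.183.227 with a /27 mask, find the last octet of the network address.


Given: IP = 57.57.183.227, prefix = /27
Subnet mask = 255.255.255.224
Last octet of IP: 227
Last octet of mask: 224
Network last octet = 227 AND 224 = 224

224


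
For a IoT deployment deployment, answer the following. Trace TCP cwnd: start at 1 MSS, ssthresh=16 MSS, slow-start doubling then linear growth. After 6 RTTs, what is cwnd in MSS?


RTT 0: cwnd = 1 MSS (initial)
RTT 1: cwnd = 2 MSS (slow start, doubled)
RTT 2: cwnd = 4 MSS (slow start, doubled)
RTT 3: cwnd = 8 MSS (slow start, doubled)
RTT 4: cwnd = 16 MSS (slow start, doubled)
RTT 5: cwnd = 17 MSS (congestion avoidance, +1)
RTT 6: cwnd = 18 MSS (congestion avoidance, +1)

18


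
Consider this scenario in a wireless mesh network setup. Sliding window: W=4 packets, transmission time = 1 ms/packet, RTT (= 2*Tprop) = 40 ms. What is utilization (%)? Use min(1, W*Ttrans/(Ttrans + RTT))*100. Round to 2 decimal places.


Given: W = 4, Ttrans = 1 ms, RTT = 40 ms (= 2 * Tprop, Tprop = 20 ms)
Cycle time = Ttrans + RTT = 1 + 40 = 41 ms (first packet sent until its ACK returns)
W * Ttrans = 4 * 1 = 4 ms of sending per cycle
W * Ttrans / (Ttrans + RTT) = 4 / 41 = 0.097561
U = min(1, 0.097561) = 0.097561
U% = 9.76%

9.76


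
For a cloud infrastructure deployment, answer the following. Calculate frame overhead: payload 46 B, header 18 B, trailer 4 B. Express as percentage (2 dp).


Given: payload = 46 B, header = 18 B, trailer = 4 B
Overhead bytes = header + trailer = 18 + 4 = 22
Total frame = payload + overhead = 46 + 22 = 68
Overhead % = 22 / 68 * 100 = 32.3529% -> 32.35% (2 dp)

32.35


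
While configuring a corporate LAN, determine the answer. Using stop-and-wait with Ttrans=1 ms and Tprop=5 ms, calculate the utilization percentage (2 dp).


Given: Ttrans = 1 ms, Tprop = 5 ms
RTT = 2 * Tprop = 2 * 5 = 10 ms
U = Ttrans / (Ttrans + RTT)
U = 1 / (1 + 10)
U = 1 / 11 = 0.090909
U% = 9.09%

9.09


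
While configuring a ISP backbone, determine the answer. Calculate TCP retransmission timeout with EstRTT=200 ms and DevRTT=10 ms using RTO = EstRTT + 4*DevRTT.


Given: EstRTT = 200 ms, DevRTT = 10 ms
Timeout = EstRTT + 4 * DevRTT
4 * DevRTT = 4 * 10 = 40
Timeout = 200 + 40 = 240 ms

240


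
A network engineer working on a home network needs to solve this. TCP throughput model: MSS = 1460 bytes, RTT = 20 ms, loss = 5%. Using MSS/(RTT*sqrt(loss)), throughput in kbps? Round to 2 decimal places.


Given: MSS = 1460 bytes, RTT = 20 ms, loss = 5%
RTT in seconds = 20 / 1000 = 0.02
Loss rate = 5% = 0.05
sqrt(loss) = sqrt(0.05) = 0.223606797750
Throughput (bytes/s) = 1460 / (0.02 * 0.223606797750) = 326465.9247
Throughput (kbps) = 326465.9247 * 8 / 1000 = 2611.727398 -> 2611.73 kbps (2 dp)

2611.73


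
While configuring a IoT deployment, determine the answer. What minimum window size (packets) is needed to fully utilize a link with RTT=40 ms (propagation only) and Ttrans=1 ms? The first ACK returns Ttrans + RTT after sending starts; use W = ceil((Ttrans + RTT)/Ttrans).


Given: Ttrans = 1 ms, RTT = 40 ms (= 2 * Tprop, Tprop = 20 ms)
Time until first ACK returns = Ttrans + RTT = 1 + 40 = 41 ms
Need W * Ttrans >= Ttrans + RTT  ->  W >= (Ttrans + RTT) / Ttrans
(Ttrans + RTT) / Ttrans = 41 / 1 = 41
W_min = ceil(41) = 41

41


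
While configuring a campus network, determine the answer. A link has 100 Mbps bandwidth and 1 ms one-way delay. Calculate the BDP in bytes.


Given: bandwidth = 100 Mbps, delay = 1 ms
BDP in bits = 100 * 10^6 * 1 / 1000
BDP in bits = 100000
BDP in bytes = 100000 / 8 = 12500

12500


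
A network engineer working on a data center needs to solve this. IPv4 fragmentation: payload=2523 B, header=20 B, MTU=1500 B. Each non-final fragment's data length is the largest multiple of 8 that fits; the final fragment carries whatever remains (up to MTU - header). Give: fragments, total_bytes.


Max data per non-final fragment = floor((MTU - header)/8)*8 = floor((1500 - 20)/8)*8 = floor(1480/8)*8 = 1480 B
Final fragment needs no 8-byte alignment: it can carry up to MTU - header = 1480 B
Non-final fragments needed = ceil((payload - 1480) / 1480) = ceil(1043/1480) = ceil(0.7047) = 1
Number of fragments = 1 + 1 = 2
Fragment sizes (data): 1 * 1480 B + 1043 B (last, 1043 <= 1480 OK)
Total bytes sent = payload + n_frags * header = 2523 + 2*20 = 2523 + 40 = 2563 B

2, 2563


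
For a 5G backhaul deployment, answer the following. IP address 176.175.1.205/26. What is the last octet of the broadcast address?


Given: IP = 176.175.1.205, prefix = /26
Host bits = 32 - 26 = 6
Network last octet = 205 AND mask = 192
Host part size = 2^6 - 1 = 63
Broadcast last octet = 192 OR 63 = 255

255


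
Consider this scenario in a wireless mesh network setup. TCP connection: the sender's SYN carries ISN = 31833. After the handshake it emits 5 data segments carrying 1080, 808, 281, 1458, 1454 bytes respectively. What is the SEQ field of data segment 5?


The SYN occupies sequence number ISN = 31833, so the first data byte is ISN + 1 = 31834.
SEQ of data segment i = (ISN + 1) + sum of payload sizes of segments 1..i-1.
Segment 1: SEQ = 31834, payload = 1080 bytes
Segment 2: SEQ = 32914, payload = 808 bytes
Segment 3: SEQ = 33722, payload = 281 bytes
Segment 4: SEQ = 34003, payload = 1458 bytes
Segment 5: SEQ = 35461, payload = 1454 bytes
SEQ of segment 5 = 31834 + 1080 + 808 + 281 + 1458 = 35461

35461


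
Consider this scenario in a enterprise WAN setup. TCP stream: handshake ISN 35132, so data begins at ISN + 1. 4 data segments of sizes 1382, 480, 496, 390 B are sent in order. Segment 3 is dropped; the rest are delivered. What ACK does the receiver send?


SYN uses sequence number 35132; first data byte = ISN + 1 = 35133.
Segment 1: SEQ = 35133, len = 1382 B, covers [35133, 36514]
Segment 2: SEQ = 36515, len = 480 B, covers [36515, 36994]
Segment 3: SEQ = 36995, len = 496 B, covers [36995, 37490] [LOST]
Segment 4: SEQ = 37491, len = 390 B, covers [37491, 37880]
In-order data received: bytes [35133, 36994] (segments 1..2).
Segment 3 missing -> gap begins at byte 36995; later segments buffered out of order.
Cumulative ACK = next expected in-order byte = 35133 + 1382 + 480 = 36995

36995


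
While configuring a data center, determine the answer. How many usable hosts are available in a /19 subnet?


Given: subnet mask /19
Host bits = 32 - 19 = 13
Total addresses = 2^13 = 8192
Usable hosts = 8192 - 2 (network + broadcast) = 8190

8190


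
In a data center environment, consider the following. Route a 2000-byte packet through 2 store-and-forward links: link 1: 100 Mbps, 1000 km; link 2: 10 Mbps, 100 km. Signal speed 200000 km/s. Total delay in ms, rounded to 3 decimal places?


Packet = 2000 bytes = 16000 bits. Store-and-forward: sum (t_trans + t_prop) per link.
Link 1: t_trans = 16000/(100*10^6) s = 0.1600 ms; t_prop = 1000/200000 s = 5.0000 ms; subtotal = 5.1600 ms
Link 2: t_trans = 16000/(10*10^6) s = 1.6000 ms; t_prop = 100/200000 s = 0.5000 ms; subtotal = 2.1000 ms
End-to-end = 5.1600 + 2.1000 = 7.2600 ms -> 7.260 ms (3 dp)

7.260


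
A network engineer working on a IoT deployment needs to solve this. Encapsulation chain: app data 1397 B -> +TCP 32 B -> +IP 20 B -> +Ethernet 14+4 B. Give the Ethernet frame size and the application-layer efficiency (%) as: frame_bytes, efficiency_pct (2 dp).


TCP segment = 1397 + 32 = 1429 B
IP packet = 1429 + 20 = 1449 B
Ethernet frame = 1449 + 14 + 4 = 1467 B
Efficiency = app / frame = 1397 / 1467 = 0.952284 = 95.2284% -> 95.23% (2 dp)

1467, 95.23


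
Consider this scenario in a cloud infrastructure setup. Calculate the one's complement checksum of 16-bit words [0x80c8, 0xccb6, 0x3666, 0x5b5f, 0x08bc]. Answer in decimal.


Given words: [0x80c8, 0xccb6, 0x3666, 0x5b5f, 0x08bc]
Step 1: Sum all words
Raw sum = 32968 + 52406 + 13926 + 23391 + 2236 = 124927
Step 2: Fold carry: (59391 + 1) = 59392
One's complement = ~59392 & 0xFFFF = 6143

6143


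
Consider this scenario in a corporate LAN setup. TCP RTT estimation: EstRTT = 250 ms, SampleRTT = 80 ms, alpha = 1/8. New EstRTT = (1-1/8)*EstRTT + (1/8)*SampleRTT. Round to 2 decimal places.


Given: EstRTT = 250 ms, SampleRTT = 80 ms, alpha = 1/8
New EstRTT = (1 - alpha) * EstRTT + alpha * SampleRTT
(7/8) * 250 = 218.75
(1/8) * 80 = 10
New EstRTT = 218.75 + 10 = 228.75 ms -> 228.75 ms (2 dp)

228.75


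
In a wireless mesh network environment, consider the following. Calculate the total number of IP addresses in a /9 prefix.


Given: CIDR prefix /9
Host bits = 32 - 9 = 23
Total addresses = 2^23 = 8388608

8388608
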